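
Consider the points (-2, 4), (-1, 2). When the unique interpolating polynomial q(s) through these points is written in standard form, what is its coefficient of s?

-2

The leading coefficient equals the top divided difference q[-2,-1].
q[-2,-1] = (2 - 4) / (-1 - (-2)) = -2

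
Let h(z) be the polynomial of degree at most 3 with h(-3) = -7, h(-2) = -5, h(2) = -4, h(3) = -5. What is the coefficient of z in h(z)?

11/60

L_0(z) = (z + 2)(z - 2)(z - 3) / [-30] = -(1/30)z^3 + (1/10)z^2 + (2/15)z - 2/5
L_1(z) = (z + 3)(z - 2)(z - 3) / [20] = (1/20)z^3 - (1/10)z^2 - (9/20)z + 9/10
L_2(z) = (z + 3)(z + 2)(z - 3) / [-20] = -(1/20)z^3 - (1/10)z^2 + (9/20)z + 9/10
L_3(z) = (z + 3)(z + 2)(z - 2) / [30] = (1/30)z^3 + (1/10)z^2 - (2/15)z - 2/5
h(z) = (-7)·L_0 + (-5)·L_1 + (-4)·L_2 + (-5)·L_3
Only the coefficient of z is needed; take it from each L_i and combine:
(-7)·(2/15) + (-5)·(-9/20) + (-4)·(9/20) + (-5)·(-2/15) = 11/60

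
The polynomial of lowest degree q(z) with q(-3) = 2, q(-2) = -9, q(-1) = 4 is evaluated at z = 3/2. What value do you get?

283/2

Evaluate each Lagrange basis at z = 3/2:
L_0(3/2) = (7/2)·(5/2)/[(-1)·(-2)] = 35/8
L_1(3/2) = (9/2)·(5/2)/[(1)·(-1)] = -45/4
L_2(3/2) = (9/2)·(7/2)/[(2)·(1)] = 63/8
Sum: 2·(35/8) + (-9)·(-45/4) + 4·(63/8) = 283/2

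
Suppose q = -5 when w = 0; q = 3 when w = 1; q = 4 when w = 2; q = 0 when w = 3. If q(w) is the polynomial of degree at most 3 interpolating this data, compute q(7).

Evaluate each Lagrange basis at w = 7:
L_0(7) = (6)·(5)·(4)/[(-1)·(-2)·(-3)] = -20
L_1(7) = (7)·(5)·(4)/[(1)·(-1)·(-2)] = 70
L_2(7) = (7)·(6)·(4)/[(2)·(1)·(-1)] = -84
L_3(7) = (7)·(6)·(5)/[(3)·(2)·(1)] = 35
Sum: (-5)·(-20) + 3·(70) + 4·(-84) + 0 = -26

-26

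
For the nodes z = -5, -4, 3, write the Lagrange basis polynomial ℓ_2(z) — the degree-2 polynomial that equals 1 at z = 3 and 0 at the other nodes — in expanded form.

ℓ_2(z) = (z + 5)(z + 4) / [(8)·(7)]
       = (z^2 + 9z + 20) / (56)

ℓ_2(z) = (1/56)z^2 + (9/56)z + 5/14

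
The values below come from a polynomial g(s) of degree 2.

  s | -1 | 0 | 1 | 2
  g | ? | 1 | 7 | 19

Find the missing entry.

1

The 3 known values determine g uniquely (degree ≤ 2).
Evaluate each Lagrange basis at s = -1:
L_0(-1) = (-2)·(-3)/[(-1)·(-2)] = 3
L_1(-1) = (-1)·(-3)/[(1)·(-1)] = -3
L_2(-1) = (-1)·(-2)/[(2)·(1)] = 1
Sum: 1·(3) + 7·(-3) + 19·(1) = 1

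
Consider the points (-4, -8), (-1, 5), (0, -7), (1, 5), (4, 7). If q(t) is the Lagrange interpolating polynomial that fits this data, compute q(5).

Evaluate each Lagrange basis at t = 5:
L_0(5) = (6)·(5)·(4)·(1)/[(-3)·(-4)·(-5)·(-8)] = 1/4
L_1(5) = (9)·(5)·(4)·(1)/[(3)·(-1)·(-2)·(-5)] = -6
L_2(5) = (9)·(6)·(4)·(1)/[(4)·(1)·(-1)·(-4)] = 27/2
L_3(5) = (9)·(6)·(5)·(1)/[(5)·(2)·(1)·(-3)] = -9
L_4(5) = (9)·(6)·(5)·(4)/[(8)·(5)·(4)·(3)] = 9/4
Sum: (-8)·(1/4) + 5·(-6) + (-7)·(27/2) + 5·(-9) + 7·(9/4) = -623/4

-623/4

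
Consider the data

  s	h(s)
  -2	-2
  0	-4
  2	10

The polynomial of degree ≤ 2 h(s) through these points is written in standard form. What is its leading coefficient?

2

Build the Lagrange basis polynomials:
L_0(s) = s(s - 2) / [8] = (1/8)s^2 - (1/4)s
L_1(s) = (s + 2)(s - 2) / [-4] = -(1/4)s^2 + 1
L_2(s) = (s + 2)s / [8] = (1/8)s^2 + (1/4)s
h(s) = (-2)·L_0 + (-4)·L_1 + 10·L_2
Only the coefficient of s^2 is needed; take it from each L_i and combine:
(-2)·(1/8) + (-4)·(-1/4) + 10·(1/8) = 2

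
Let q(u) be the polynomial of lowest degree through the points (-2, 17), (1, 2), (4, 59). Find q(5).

Using Newton's divided-difference form:
q[-2,1] = (2 - 17) / (1 - (-2)) = -5
q[1,4] = (59 - 2) / (4 - 1) = 19
q[-2,1,4] = (19 - (-5)) / (4 - (-2)) = 4
q(5) = 17 + (-5)·(7) + 4·(7)·(4) = 94

94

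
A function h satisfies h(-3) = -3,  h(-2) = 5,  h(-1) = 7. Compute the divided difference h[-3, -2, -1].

h[-3,-2] = (5 - (-3)) / (-2 - (-3)) = 8
h[-2,-1] = (7 - 5) / (-1 - (-2)) = 2
h[-3,-2,-1] = (2 - 8) / (-1 - (-3)) = -3

-3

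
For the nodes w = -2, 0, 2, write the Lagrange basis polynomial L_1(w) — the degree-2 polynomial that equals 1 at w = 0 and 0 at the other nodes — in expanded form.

L_1(w) = -(1/4)w^2 + 1

L_1(w) = (w + 2)(w - 2) / [(2)·(-2)]
       = (w^2 - 4) / (-4)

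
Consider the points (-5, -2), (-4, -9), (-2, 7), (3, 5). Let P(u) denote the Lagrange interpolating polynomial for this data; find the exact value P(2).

144/5

Evaluate each Lagrange basis at u = 2:
L_0(2) = (6)·(4)·(-1)/[(-1)·(-3)·(-8)] = 1
L_1(2) = (7)·(4)·(-1)/[(1)·(-2)·(-7)] = -2
L_2(2) = (7)·(6)·(-1)/[(3)·(2)·(-5)] = 7/5
L_3(2) = (7)·(6)·(4)/[(8)·(7)·(5)] = 3/5
Sum: (-2)·(1) + (-9)·(-2) + 7·(7/5) + 5·(3/5) = 144/5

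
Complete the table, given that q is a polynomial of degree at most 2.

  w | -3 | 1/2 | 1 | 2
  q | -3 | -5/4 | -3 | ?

-8

The 3 known values determine q uniquely (degree ≤ 2).
L_0(2) = (3/2)·(1)/[(-7/2)·(-4)] = 3/28
L_1(2) = (5)·(1)/[(7/2)·(-1/2)] = -20/7
L_2(2) = (5)·(3/2)/[(4)·(1/2)] = 15/4
Sum: (-3)·(3/28) + (-5/4)·(-20/7) + (-3)·(15/4) = -8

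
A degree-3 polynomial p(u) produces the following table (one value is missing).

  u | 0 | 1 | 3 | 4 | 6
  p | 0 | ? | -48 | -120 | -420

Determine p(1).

0

The 4 known values determine p uniquely (degree ≤ 3).
L_0(1) = (-2)·(-3)·(-5)/[(-3)·(-4)·(-6)] = 5/12
L_1(1) = (1)·(-3)·(-5)/[(3)·(-1)·(-3)] = 5/3
L_2(1) = (1)·(-2)·(-5)/[(4)·(1)·(-2)] = -5/4
L_3(1) = (1)·(-2)·(-3)/[(6)·(3)·(2)] = 1/6
Sum: 0 + (-48)·(5/3) + (-120)·(-5/4) + (-420)·(1/6) = 0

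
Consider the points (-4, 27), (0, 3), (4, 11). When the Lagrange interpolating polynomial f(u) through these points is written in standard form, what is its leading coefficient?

1

L_0(u) = u(u - 4) / [32] = (1/32)u^2 - (1/8)u
L_1(u) = (u + 4)(u - 4) / [-16] = -(1/16)u^2 + 1
L_2(u) = (u + 4)u / [32] = (1/32)u^2 + (1/8)u
f(u) = 27·L_0 + 3·L_1 + 11·L_2
Only the coefficient of u^2 is needed; take it from each L_i and combine:
27·(1/32) + 3·(-1/16) + 11·(1/32) = 1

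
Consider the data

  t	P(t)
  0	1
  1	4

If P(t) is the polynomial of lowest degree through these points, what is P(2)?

L_0(2) = (1)/[(-1)] = -1
L_1(2) = (2)/[(1)] = 2
Sum: 1·(-1) + 4·(2) = 7

7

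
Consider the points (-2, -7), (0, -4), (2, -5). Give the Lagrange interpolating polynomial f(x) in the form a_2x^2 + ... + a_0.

f(x) = -(1/2)x^2 + (1/2)x - 4

L_0(x) = x(x - 2) / [8] = (1/8)x^2 - (1/4)x
L_1(x) = (x + 2)(x - 2) / [-4] = -(1/4)x^2 + 1
L_2(x) = (x + 2)x / [8] = (1/8)x^2 + (1/4)x
f(x) = (-7)·L_0 + (-4)·L_1 + (-5)·L_2
  (-7)·L_0(x) = -(7/8)x^2 + (7/4)x
  (-4)·L_1(x) = x^2 - 4
  (-5)·L_2(x) = -(5/8)x^2 - (5/4)x
Adding term by term: -(1/2)x^2 + (1/2)x - 4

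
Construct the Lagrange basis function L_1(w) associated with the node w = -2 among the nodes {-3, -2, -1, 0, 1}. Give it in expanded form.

L_1(w) = (w + 3)(w + 1)w(w - 1) / [(1)·(-1)·(-2)·(-3)]
       = (w^4 + 3w^3 - w^2 - 3w) / (-6)

L_1(w) = -(1/6)w^4 - (1/2)w^3 + (1/6)w^2 + (1/2)w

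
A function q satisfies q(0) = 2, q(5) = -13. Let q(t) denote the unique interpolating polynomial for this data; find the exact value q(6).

-16

Evaluate each Lagrange basis at t = 6:
L_0(6) = (1)/[(-5)] = -1/5
L_1(6) = (6)/[(5)] = 6/5
Sum: 2·(-1/5) + (-13)·(6/5) = -16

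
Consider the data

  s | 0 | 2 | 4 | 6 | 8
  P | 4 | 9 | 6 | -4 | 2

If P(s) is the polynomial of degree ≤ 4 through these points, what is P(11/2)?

-1767/1024

Evaluate each Lagrange basis at s = 11/2:
L_0(11/2) = (7/2)·(3/2)·(-1/2)·(-5/2)/[(-2)·(-4)·(-6)·(-8)] = 35/2048
L_1(11/2) = (11/2)·(3/2)·(-1/2)·(-5/2)/[(2)·(-2)·(-4)·(-6)] = -55/512
L_2(11/2) = (11/2)·(7/2)·(-1/2)·(-5/2)/[(4)·(2)·(-2)·(-4)] = 385/1024
L_3(11/2) = (11/2)·(7/2)·(3/2)·(-5/2)/[(6)·(4)·(2)·(-2)] = 385/512
L_4(11/2) = (11/2)·(7/2)·(3/2)·(-1/2)/[(8)·(6)·(4)·(2)] = -77/2048
Sum: 4·(35/2048) + 9·(-55/512) + 6·(385/1024) + (-4)·(385/512) + 2·(-77/2048) = -1767/1024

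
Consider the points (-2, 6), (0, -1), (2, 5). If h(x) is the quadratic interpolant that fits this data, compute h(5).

307/8

Evaluate each Lagrange basis at x = 5:
L_0(5) = (5)·(3)/[(-2)·(-4)] = 15/8
L_1(5) = (7)·(3)/[(2)·(-2)] = -21/4
L_2(5) = (7)·(5)/[(4)·(2)] = 35/8
Sum: 6·(15/8) + (-1)·(-21/4) + 5·(35/8) = 307/8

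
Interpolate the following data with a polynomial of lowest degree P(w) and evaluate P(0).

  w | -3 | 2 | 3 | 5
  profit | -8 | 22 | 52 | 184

Evaluate each Lagrange basis at w = 0:
L_0(0) = (-2)·(-3)·(-5)/[(-5)·(-6)·(-8)] = 1/8
L_1(0) = (3)·(-3)·(-5)/[(5)·(-1)·(-3)] = 3
L_2(0) = (3)·(-2)·(-5)/[(6)·(1)·(-2)] = -5/2
L_3(0) = (3)·(-2)·(-3)/[(8)·(3)·(2)] = 3/8
Sum: (-8)·(1/8) + 22·(3) + 52·(-5/2) + 184·(3/8) = 4

4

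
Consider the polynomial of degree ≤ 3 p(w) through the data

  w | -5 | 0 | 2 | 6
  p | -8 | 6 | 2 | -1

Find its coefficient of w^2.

-1361/3080

Build the Lagrange basis polynomials:
L_0(w) = w(w - 2)(w - 6) / [-385] = -(1/385)w^3 + (8/385)w^2 - (12/385)w
L_1(w) = (w + 5)(w - 2)(w - 6) / [60] = (1/60)w^3 - (1/20)w^2 - (7/15)w + 1
L_2(w) = (w + 5)w(w - 6) / [-56] = -(1/56)w^3 + (1/56)w^2 + (15/28)w
L_3(w) = (w + 5)w(w - 2) / [264] = (1/264)w^3 + (1/88)w^2 - (5/132)w
p(w) = (-8)·L_0 + 6·L_1 + 2·L_2 + (-1)·L_3
Only the coefficient of w^2 is needed; take it from each L_i and combine:
(-8)·(8/385) + 6·(-1/20) + 2·(1/56) + (-1)·(1/88) = -1361/3080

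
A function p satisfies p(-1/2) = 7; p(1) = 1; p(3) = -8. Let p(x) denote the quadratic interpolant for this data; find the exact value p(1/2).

Evaluate each Lagrange basis at x = 1/2:
L_0(1/2) = (-1/2)·(-5/2)/[(-3/2)·(-7/2)] = 5/21
L_1(1/2) = (1)·(-5/2)/[(3/2)·(-2)] = 5/6
L_2(1/2) = (1)·(-1/2)/[(7/2)·(2)] = -1/14
Sum: 7·(5/21) + 1·(5/6) + (-8)·(-1/14) = 43/14

43/14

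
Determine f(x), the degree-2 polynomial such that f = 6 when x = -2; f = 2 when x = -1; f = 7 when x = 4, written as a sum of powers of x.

f(x) = (5/6)x^2 - (3/2)x - 1/3

Build the Lagrange basis polynomials:
L_0(x) = (x + 1)(x - 4) / [6] = (1/6)x^2 - (1/2)x - 2/3
L_1(x) = (x + 2)(x - 4) / [-5] = -(1/5)x^2 + (2/5)x + 8/5
L_2(x) = (x + 2)(x + 1) / [30] = (1/30)x^2 + (1/10)x + 1/15
f(x) = 6·L_0 + 2·L_1 + 7·L_2
  6·L_0(x) = x^2 - 3x - 4
  2·L_1(x) = -(2/5)x^2 + (4/5)x + 16/5
  7·L_2(x) = (7/30)x^2 + (7/10)x + 7/15
Adding term by term: (5/6)x^2 - (3/2)x - 1/3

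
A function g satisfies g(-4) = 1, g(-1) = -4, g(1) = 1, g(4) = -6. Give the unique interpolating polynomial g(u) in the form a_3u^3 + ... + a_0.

Build the Lagrange basis polynomials:
L_0(u) = (u + 1)(u - 1)(u - 4) / [-120] = -(1/120)u^3 + (1/30)u^2 + (1/120)u - 1/30
L_1(u) = (u + 4)(u - 1)(u - 4) / [30] = (1/30)u^3 - (1/30)u^2 - (8/15)u + 8/15
L_2(u) = (u + 4)(u + 1)(u - 4) / [-30] = -(1/30)u^3 - (1/30)u^2 + (8/15)u + 8/15
L_3(u) = (u + 4)(u + 1)(u - 1) / [120] = (1/120)u^3 + (1/30)u^2 - (1/120)u - 1/30
g(u) = 1·L_0 + (-4)·L_1 + 1·L_2 + (-6)·L_3
  1·L_0(u) = -(1/120)u^3 + (1/30)u^2 + (1/120)u - 1/30
  (-4)·L_1(u) = -(2/15)u^3 + (2/15)u^2 + (32/15)u - 32/15
  1·L_2(u) = -(1/30)u^3 - (1/30)u^2 + (8/15)u + 8/15
  (-6)·L_3(u) = -(1/20)u^3 - (1/5)u^2 + (1/20)u + 1/5
Adding term by term: -(9/40)u^3 - (1/15)u^2 + (109/40)u - 43/30

g(u) = -(9/40)u^3 - (1/15)u^2 + (109/40)u - 43/30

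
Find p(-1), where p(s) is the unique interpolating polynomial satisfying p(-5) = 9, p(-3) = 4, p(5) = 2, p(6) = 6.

-46/165

L_0(-1) = (2)·(-6)·(-7)/[(-2)·(-10)·(-11)] = -21/55
L_1(-1) = (4)·(-6)·(-7)/[(2)·(-8)·(-9)] = 7/6
L_2(-1) = (4)·(2)·(-7)/[(10)·(8)·(-1)] = 7/10
L_3(-1) = (4)·(2)·(-6)/[(11)·(9)·(1)] = -16/33
Sum: 9·(-21/55) + 4·(7/6) + 2·(7/10) + 6·(-16/33) = -46/165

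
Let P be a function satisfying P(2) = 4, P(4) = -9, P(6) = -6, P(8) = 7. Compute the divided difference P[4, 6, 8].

5/4

P[4,6] = (-6 - (-9)) / (6 - 4) = 3/2
P[6,8] = (7 - (-6)) / (8 - 6) = 13/2
P[4,6,8] = (13/2 - 3/2) / (8 - 4) = 5/4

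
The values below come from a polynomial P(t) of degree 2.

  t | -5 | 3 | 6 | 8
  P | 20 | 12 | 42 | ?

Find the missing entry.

The 3 known values determine P uniquely (degree ≤ 2).
Evaluate each Lagrange basis at t = 8:
L_0(8) = (5)·(2)/[(-8)·(-11)] = 5/44
L_1(8) = (13)·(2)/[(8)·(-3)] = -13/12
L_2(8) = (13)·(5)/[(11)·(3)] = 65/33
Sum: 20·(5/44) + 12·(-13/12) + 42·(65/33) = 72

72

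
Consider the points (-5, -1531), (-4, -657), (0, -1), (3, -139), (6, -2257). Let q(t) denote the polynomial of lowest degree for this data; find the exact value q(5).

L_0(5) = (9)·(5)·(2)·(-1)/[(-1)·(-5)·(-8)·(-11)] = -9/44
L_1(5) = (10)·(5)·(2)·(-1)/[(1)·(-4)·(-7)·(-10)] = 5/14
L_2(5) = (10)·(9)·(2)·(-1)/[(5)·(4)·(-3)·(-6)] = -1/2
L_3(5) = (10)·(9)·(5)·(-1)/[(8)·(7)·(3)·(-3)] = 25/28
L_4(5) = (10)·(9)·(5)·(2)/[(11)·(10)·(6)·(3)] = 5/11
Sum: (-1531)·(-9/44) + (-657)·(5/14) + (-1)·(-1/2) + (-139)·(25/28) + (-2257)·(5/11) = -1071

-1071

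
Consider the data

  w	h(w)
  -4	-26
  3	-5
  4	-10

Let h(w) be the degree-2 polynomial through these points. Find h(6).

-26

Using Newton's divided-difference form:
h[-4,3] = (-5 - (-26)) / (3 - (-4)) = 3
h[3,4] = (-10 - (-5)) / (4 - 3) = -5
h[-4,3,4] = (-5 - 3) / (4 - (-4)) = -1
h(6) = -26 + 3·(10) + (-1)·(10)·(3) = -26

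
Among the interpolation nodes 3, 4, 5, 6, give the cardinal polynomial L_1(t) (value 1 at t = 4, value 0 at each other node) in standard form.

L_1(t) = (1/2)t^3 - 7t^2 + (63/2)t - 45

L_1(t) = (t - 3)(t - 5)(t - 6) / [(1)·(-1)·(-2)]
       = (t^3 - 14t^2 + 63t - 90) / (2)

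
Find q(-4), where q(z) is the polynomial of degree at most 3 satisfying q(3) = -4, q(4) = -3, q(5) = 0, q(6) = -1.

549

Evaluate each Lagrange basis at z = -4:
L_0(-4) = (-8)·(-9)·(-10)/[(-1)·(-2)·(-3)] = 120
L_1(-4) = (-7)·(-9)·(-10)/[(1)·(-1)·(-2)] = -315
L_2(-4) = (-7)·(-8)·(-10)/[(2)·(1)·(-1)] = 280
L_3(-4) = (-7)·(-8)·(-9)/[(3)·(2)·(1)] = -84
Sum: (-4)·(120) + (-3)·(-315) + 0 + (-1)·(-84) = 549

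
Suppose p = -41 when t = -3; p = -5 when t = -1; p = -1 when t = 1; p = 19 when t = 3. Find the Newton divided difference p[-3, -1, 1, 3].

1

p[-3,-1] = (-5 - (-41)) / (-1 - (-3)) = 18
p[-1,1] = (-1 - (-5)) / (1 - (-1)) = 2
p[1,3] = (19 - (-1)) / (3 - 1) = 10
p[-3,-1,1] = (2 - 18) / (1 - (-3)) = -4
p[-1,1,3] = (10 - 2) / (3 - (-1)) = 2
p[-3,-1,1,3] = (2 - (-4)) / (3 - (-3)) = 1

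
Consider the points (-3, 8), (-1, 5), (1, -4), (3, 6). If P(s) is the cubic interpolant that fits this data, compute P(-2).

141/16

Using Newton's divided-difference form:
P[-3,-1] = (5 - 8) / (-1 - (-3)) = -3/2
P[-1,1] = (-4 - 5) / (1 - (-1)) = -9/2
P[1,3] = (6 - (-4)) / (3 - 1) = 5
P[-3,-1,1] = (-9/2 - (-3/2)) / (1 - (-3)) = -3/4
P[-1,1,3] = (5 - (-9/2)) / (3 - (-1)) = 19/8
P[-3,-1,1,3] = (19/8 - (-3/4)) / (3 - (-3)) = 25/48
P(-2) = 8 + (-3/2)·(1) + (-3/4)·(1)·(-1) + (25/48)·(1)·(-1)·(-3) = 141/16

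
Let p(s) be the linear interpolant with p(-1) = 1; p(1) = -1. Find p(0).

Evaluate each Lagrange basis at s = 0:
L_0(0) = (-1)/[(-2)] = 1/2
L_1(0) = (1)/[(2)] = 1/2
Sum: 1·(1/2) + (-1)·(1/2) = 0

0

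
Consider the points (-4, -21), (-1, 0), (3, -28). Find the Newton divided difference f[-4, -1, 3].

-2

f[-4,-1] = (0 - (-21)) / (-1 - (-4)) = 7
f[-1,3] = (-28 - 0) / (3 - (-1)) = -7
f[-4,-1,3] = (-7 - 7) / (3 - (-4)) = -2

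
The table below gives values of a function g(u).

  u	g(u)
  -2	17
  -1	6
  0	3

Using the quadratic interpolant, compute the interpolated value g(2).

L_0(2) = (3)·(2)/[(-1)·(-2)] = 3
L_1(2) = (4)·(2)/[(1)·(-1)] = -8
L_2(2) = (4)·(3)/[(2)·(1)] = 6
Sum: 17·(3) + 6·(-8) + 3·(6) = 21

21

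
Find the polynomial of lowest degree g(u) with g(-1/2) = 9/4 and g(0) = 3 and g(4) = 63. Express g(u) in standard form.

Build the Lagrange basis polynomials:
L_0(u) = u(u - 4) / [9/4] = (4/9)u^2 - (16/9)u
L_1(u) = (u + 1/2)(u - 4) / [-2] = -(1/2)u^2 + (7/4)u + 1
L_2(u) = (u + 1/2)u / [18] = (1/18)u^2 + (1/36)u
g(u) = (9/4)·L_0 + 3·L_1 + 63·L_2
  (9/4)·L_0(u) = u^2 - 4u
  3·L_1(u) = -(3/2)u^2 + (21/4)u + 3
  63·L_2(u) = (7/2)u^2 + (7/4)u
Adding term by term: 3u^2 + 3u + 3

g(u) = 3u^2 + 3u + 3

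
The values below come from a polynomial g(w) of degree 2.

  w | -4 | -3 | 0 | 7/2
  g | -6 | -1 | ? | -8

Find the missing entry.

278/65

The 3 known values determine g uniquely (degree ≤ 2).
L_0(0) = (3)·(-7/2)/[(-1)·(-15/2)] = -7/5
L_1(0) = (4)·(-7/2)/[(1)·(-13/2)] = 28/13
L_2(0) = (4)·(3)/[(15/2)·(13/2)] = 16/65
Sum: (-6)·(-7/5) + (-1)·(28/13) + (-8)·(16/65) = 278/65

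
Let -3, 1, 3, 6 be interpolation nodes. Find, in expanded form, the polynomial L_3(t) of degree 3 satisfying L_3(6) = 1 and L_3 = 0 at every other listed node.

L_3(t) = (1/135)t^3 - (1/135)t^2 - (1/15)t + 1/15

L_3(t) = (t + 3)(t - 1)(t - 3) / [(9)·(5)·(3)]
       = (t^3 - t^2 - 9t + 9) / (135)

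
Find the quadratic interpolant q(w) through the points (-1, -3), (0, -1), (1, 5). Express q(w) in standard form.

Build the Lagrange basis polynomials:
L_0(w) = w(w - 1) / [2] = (1/2)w^2 - (1/2)w
L_1(w) = (w + 1)(w - 1) / [-1] = -w^2 + 1
L_2(w) = (w + 1)w / [2] = (1/2)w^2 + (1/2)w
q(w) = (-3)·L_0 + (-1)·L_1 + 5·L_2
  (-3)·L_0(w) = -(3/2)w^2 + (3/2)w
  (-1)·L_1(w) = w^2 - 1
  5·L_2(w) = (5/2)w^2 + (5/2)w
Adding term by term: 2w^2 + 4w - 1

q(w) = 2w^2 + 4w - 1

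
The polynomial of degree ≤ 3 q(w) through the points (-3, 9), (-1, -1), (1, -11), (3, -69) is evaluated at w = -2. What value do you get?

1

Evaluate each Lagrange basis at w = -2:
L_0(-2) = (-1)·(-3)·(-5)/[(-2)·(-4)·(-6)] = 5/16
L_1(-2) = (1)·(-3)·(-5)/[(2)·(-2)·(-4)] = 15/16
L_2(-2) = (1)·(-1)·(-5)/[(4)·(2)·(-2)] = -5/16
L_3(-2) = (1)·(-1)·(-3)/[(6)·(4)·(2)] = 1/16
Sum: 9·(5/16) + (-1)·(15/16) + (-11)·(-5/16) + (-69)·(1/16) = 1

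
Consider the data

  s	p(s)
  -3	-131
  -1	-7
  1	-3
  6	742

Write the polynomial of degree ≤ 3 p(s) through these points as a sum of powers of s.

p(s) = 4s^3 - 3s^2 - 2s - 2

Newton's divided differences:
p[-3,-1] = (-7 - (-131)) / (-1 - (-3)) = 62
p[-1,1] = (-3 - (-7)) / (1 - (-1)) = 2
p[1,6] = (742 - (-3)) / (6 - 1) = 149
p[-3,-1,1] = (2 - 62) / (1 - (-3)) = -15
p[-1,1,6] = (149 - 2) / (6 - (-1)) = 21
p[-3,-1,1,6] = (21 - (-15)) / (6 - (-3)) = 4
p(s) = -131 + 62·(s + 3) + (-15)·(s + 3)(s + 1) + 4·(s + 3)(s + 1)(s - 1)
Expanding: p(s) = 4s^3 - 3s^2 - 2s - 2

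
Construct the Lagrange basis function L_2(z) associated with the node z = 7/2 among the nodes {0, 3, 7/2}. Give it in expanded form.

L_2(z) = z(z - 3) / [(7/2)·(1/2)]
       = (z^2 - 3z) / (7/4)

L_2(z) = (4/7)z^2 - (12/7)z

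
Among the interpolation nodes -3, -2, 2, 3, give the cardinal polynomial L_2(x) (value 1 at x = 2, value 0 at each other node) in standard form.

L_2(x) = (x + 3)(x + 2)(x - 3) / [(5)·(4)·(-1)]
       = (x^3 + 2x^2 - 9x - 18) / (-20)

L_2(x) = -(1/20)x^3 - (1/10)x^2 + (9/20)x + 9/10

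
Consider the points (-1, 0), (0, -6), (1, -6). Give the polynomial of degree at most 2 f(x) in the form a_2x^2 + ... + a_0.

f(x) = 3x^2 - 3x - 6

Build the Lagrange basis polynomials:
L_0(x) = x(x - 1) / [2] = (1/2)x^2 - (1/2)x
L_1(x) = (x + 1)(x - 1) / [-1] = -x^2 + 1
L_2(x) = (x + 1)x / [2] = (1/2)x^2 + (1/2)x
f(x) = 0·L_0 + (-6)·L_1 + (-6)·L_2
  0·L_0(x) = 0
  (-6)·L_1(x) = 6x^2 - 6
  (-6)·L_2(x) = -3x^2 - 3x
Adding term by term: 3x^2 - 3x - 6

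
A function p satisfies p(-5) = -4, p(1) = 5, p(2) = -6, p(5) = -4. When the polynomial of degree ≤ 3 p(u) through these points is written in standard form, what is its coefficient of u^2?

L_0(u) = (u - 1)(u - 2)(u - 5) / [-420] = -(1/420)u^3 + (2/105)u^2 - (17/420)u + 1/42
L_1(u) = (u + 5)(u - 2)(u - 5) / [24] = (1/24)u^3 - (1/12)u^2 - (25/24)u + 25/12
L_2(u) = (u + 5)(u - 1)(u - 5) / [-21] = -(1/21)u^3 + (1/21)u^2 + (25/21)u - 25/21
L_3(u) = (u + 5)(u - 1)(u - 2) / [120] = (1/120)u^3 + (1/60)u^2 - (13/120)u + 1/12
p(u) = (-4)·L_0 + 5·L_1 + (-6)·L_2 + (-4)·L_3
Only the coefficient of u^2 is needed; take it from each L_i and combine:
(-4)·(2/105) + 5·(-1/12) + (-6)·(1/21) + (-4)·(1/60) = -71/84

-71/84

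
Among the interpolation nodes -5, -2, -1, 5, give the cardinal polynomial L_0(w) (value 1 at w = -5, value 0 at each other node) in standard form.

L_0(w) = (w + 2)(w + 1)(w - 5) / [(-3)·(-4)·(-10)]
       = (w^3 - 2w^2 - 13w - 10) / (-120)

L_0(w) = -(1/120)w^3 + (1/60)w^2 + (13/120)w + 1/12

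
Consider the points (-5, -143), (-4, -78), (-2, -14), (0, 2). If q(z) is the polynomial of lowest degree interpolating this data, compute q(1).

Using Newton's divided-difference form:
q[-5,-4] = (-78 - (-143)) / (-4 - (-5)) = 65
q[-4,-2] = (-14 - (-78)) / (-2 - (-4)) = 32
q[-2,0] = (2 - (-14)) / (0 - (-2)) = 8
q[-5,-4,-2] = (32 - 65) / (-2 - (-5)) = -11
q[-4,-2,0] = (8 - 32) / (0 - (-4)) = -6
q[-5,-4,-2,0] = (-6 - (-11)) / (0 - (-5)) = 1
q(1) = -143 + 65·(6) + (-11)·(6)·(5) + 1·(6)·(5)·(3) = 7

7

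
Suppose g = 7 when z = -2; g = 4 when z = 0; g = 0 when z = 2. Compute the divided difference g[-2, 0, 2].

-1/8

g[-2,0] = (4 - 7) / (0 - (-2)) = -3/2
g[0,2] = (0 - 4) / (2 - 0) = -2
g[-2,0,2] = (-2 - (-3/2)) / (2 - (-2)) = -1/8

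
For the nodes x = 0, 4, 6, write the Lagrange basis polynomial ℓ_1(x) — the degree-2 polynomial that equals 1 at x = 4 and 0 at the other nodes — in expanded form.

ℓ_1(x) = -(1/8)x^2 + (3/4)x

ℓ_1(x) = x(x - 6) / [(4)·(-2)]
       = (x^2 - 6x) / (-8)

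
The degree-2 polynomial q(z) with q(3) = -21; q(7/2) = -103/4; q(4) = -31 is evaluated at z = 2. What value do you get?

L_0(2) = (-3/2)·(-2)/[(-1/2)·(-1)] = 6
L_1(2) = (-1)·(-2)/[(1/2)·(-1/2)] = -8
L_2(2) = (-1)·(-3/2)/[(1)·(1/2)] = 3
Sum: (-21)·(6) + (-103/4)·(-8) + (-31)·(3) = -13

-13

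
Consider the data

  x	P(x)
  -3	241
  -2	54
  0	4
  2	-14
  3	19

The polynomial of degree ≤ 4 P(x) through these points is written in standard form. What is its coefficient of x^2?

-4

Build the Lagrange basis polynomials:
L_0(x) = (x + 2)x(x - 2)(x - 3) / [90] = (1/90)x^4 - (1/30)x^3 - (2/45)x^2 + (2/15)x
L_1(x) = (x + 3)x(x - 2)(x - 3) / [-40] = -(1/40)x^4 + (1/20)x^3 + (9/40)x^2 - (9/20)x
L_2(x) = (x + 3)(x + 2)(x - 2)(x - 3) / [36] = (1/36)x^4 - (13/36)x^2 + 1
L_3(x) = (x + 3)(x + 2)x(x - 3) / [-40] = -(1/40)x^4 - (1/20)x^3 + (9/40)x^2 + (9/20)x
L_4(x) = (x + 3)(x + 2)x(x - 2) / [90] = (1/90)x^4 + (1/30)x^3 - (2/45)x^2 - (2/15)x
P(x) = 241·L_0 + 54·L_1 + 4·L_2 + (-14)·L_3 + 19·L_4
Only the coefficient of x^2 is needed; take it from each L_i and combine:
241·(-2/45) + 54·(9/40) + 4·(-13/36) + (-14)·(9/40) + 19·(-2/45) = -4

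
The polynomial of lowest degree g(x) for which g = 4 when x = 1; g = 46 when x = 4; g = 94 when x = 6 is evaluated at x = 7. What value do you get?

Using Newton's divided-difference form:
g[1,4] = (46 - 4) / (4 - 1) = 14
g[4,6] = (94 - 46) / (6 - 4) = 24
g[1,4,6] = (24 - 14) / (6 - 1) = 2
g(7) = 4 + 14·(6) + 2·(6)·(3) = 124

124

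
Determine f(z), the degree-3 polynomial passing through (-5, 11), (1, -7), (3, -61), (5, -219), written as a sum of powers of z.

Build the Lagrange basis polynomials:
L_0(z) = (z - 1)(z - 3)(z - 5) / [-480] = -(1/480)z^3 + (3/160)z^2 - (23/480)z + 1/32
L_1(z) = (z + 5)(z - 3)(z - 5) / [48] = (1/48)z^3 - (1/16)z^2 - (25/48)z + 25/16
L_2(z) = (z + 5)(z - 1)(z - 5) / [-32] = -(1/32)z^3 + (1/32)z^2 + (25/32)z - 25/32
L_3(z) = (z + 5)(z - 1)(z - 3) / [80] = (1/80)z^3 + (1/80)z^2 - (17/80)z + 3/16
f(z) = 11·L_0 + (-7)·L_1 + (-61)·L_2 + (-219)·L_3
  11·L_0(z) = -(11/480)z^3 + (33/160)z^2 - (253/480)z + 11/32
  (-7)·L_1(z) = -(7/48)z^3 + (7/16)z^2 + (175/48)z - 175/16
  (-61)·L_2(z) = (61/32)z^3 - (61/32)z^2 - (1525/32)z + 1525/32
  (-219)·L_3(z) = -(219/80)z^3 - (219/80)z^2 + (3723/80)z - 657/16
Adding term by term: -z^3 - 4z^2 + 2z - 4

f(z) = -z^3 - 4z^2 + 2z - 4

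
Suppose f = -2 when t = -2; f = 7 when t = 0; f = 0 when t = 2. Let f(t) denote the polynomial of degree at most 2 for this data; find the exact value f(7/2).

-63/4

L_0(7/2) = (7/2)·(3/2)/[(-2)·(-4)] = 21/32
L_1(7/2) = (11/2)·(3/2)/[(2)·(-2)] = -33/16
L_2(7/2) = (11/2)·(7/2)/[(4)·(2)] = 77/32
Sum: (-2)·(21/32) + 7·(-33/16) + 0 = -63/4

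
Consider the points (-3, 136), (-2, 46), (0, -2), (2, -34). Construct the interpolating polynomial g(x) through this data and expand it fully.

L_0(x) = (x + 2)x(x - 2) / [-15] = -(1/15)x^3 + (4/15)x
L_1(x) = (x + 3)x(x - 2) / [8] = (1/8)x^3 + (1/8)x^2 - (3/4)x
L_2(x) = (x + 3)(x + 2)(x - 2) / [-12] = -(1/12)x^3 - (1/4)x^2 + (1/3)x + 1
L_3(x) = (x + 3)(x + 2)x / [40] = (1/40)x^3 + (1/8)x^2 + (3/20)x
g(x) = 136·L_0 + 46·L_1 + (-2)·L_2 + (-34)·L_3
  136·L_0(x) = -(136/15)x^3 + (544/15)x
  46·L_1(x) = (23/4)x^3 + (23/4)x^2 - (69/2)x
  (-2)·L_2(x) = (1/6)x^3 + (1/2)x^2 - (2/3)x - 2
  (-34)·L_3(x) = -(17/20)x^3 - (17/4)x^2 - (51/10)x
Adding term by term: -4x^3 + 2x^2 - 4x - 2

g(x) = -4x^3 + 2x^2 - 4x - 2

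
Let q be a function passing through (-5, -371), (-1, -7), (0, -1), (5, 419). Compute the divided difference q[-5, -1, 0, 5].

q[-5,-1] = (-7 - (-371)) / (-1 - (-5)) = 91
q[-1,0] = (-1 - (-7)) / (0 - (-1)) = 6
q[0,5] = (419 - (-1)) / (5 - 0) = 84
q[-5,-1,0] = (6 - 91) / (0 - (-5)) = -17
q[-1,0,5] = (84 - 6) / (5 - (-1)) = 13
q[-5,-1,0,5] = (13 - (-17)) / (5 - (-5)) = 3

3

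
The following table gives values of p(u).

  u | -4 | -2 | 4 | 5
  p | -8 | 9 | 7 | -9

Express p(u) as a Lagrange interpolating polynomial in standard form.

Build the Lagrange basis polynomials:
L_0(u) = (u + 2)(u - 4)(u - 5) / [-144] = -(1/144)u^3 + (7/144)u^2 - (1/72)u - 5/18
L_1(u) = (u + 4)(u - 4)(u - 5) / [84] = (1/84)u^3 - (5/84)u^2 - (4/21)u + 20/21
L_2(u) = (u + 4)(u + 2)(u - 5) / [-48] = -(1/48)u^3 - (1/48)u^2 + (11/24)u + 5/6
L_3(u) = (u + 4)(u + 2)(u - 4) / [63] = (1/63)u^3 + (2/63)u^2 - (16/63)u - 32/63
p(u) = (-8)·L_0 + 9·L_1 + 7·L_2 + (-9)·L_3
  (-8)·L_0(u) = (1/18)u^3 - (7/18)u^2 + (1/9)u + 20/9
  9·L_1(u) = (3/28)u^3 - (15/28)u^2 - (12/7)u + 60/7
  7·L_2(u) = -(7/48)u^3 - (7/48)u^2 + (77/24)u + 35/6
  (-9)·L_3(u) = -(1/7)u^3 - (2/7)u^2 + (16/7)u + 32/7
Adding term by term: -(127/1008)u^3 - (1367/1008)u^2 + (1961/504)u + 2671/126

p(u) = -(127/1008)u^3 - (1367/1008)u^2 + (1961/504)u + 2671/126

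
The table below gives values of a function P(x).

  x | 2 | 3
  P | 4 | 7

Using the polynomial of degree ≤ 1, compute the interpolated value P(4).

Evaluate each Lagrange basis at x = 4:
L_0(4) = (1)/[(-1)] = -1
L_1(4) = (2)/[(1)] = 2
Sum: 4·(-1) + 7·(2) = 10

10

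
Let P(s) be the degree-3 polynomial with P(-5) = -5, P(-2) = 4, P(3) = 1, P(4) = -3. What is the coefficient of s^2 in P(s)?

Build the Lagrange basis polynomials:
L_0(s) = (s + 2)(s - 3)(s - 4) / [-216] = -(1/216)s^3 + (5/216)s^2 + (1/108)s - 1/9
L_1(s) = (s + 5)(s - 3)(s - 4) / [90] = (1/90)s^3 - (1/45)s^2 - (23/90)s + 2/3
L_2(s) = (s + 5)(s + 2)(s - 4) / [-40] = -(1/40)s^3 - (3/40)s^2 + (9/20)s + 1
L_3(s) = (s + 5)(s + 2)(s - 3) / [54] = (1/54)s^3 + (2/27)s^2 - (11/54)s - 5/9
P(s) = (-5)·L_0 + 4·L_1 + 1·L_2 + (-3)·L_3
Only the coefficient of s^2 is needed; take it from each L_i and combine:
(-5)·(5/216) + 4·(-1/45) + 1·(-3/40) + (-3)·(2/27) = -271/540

-271/540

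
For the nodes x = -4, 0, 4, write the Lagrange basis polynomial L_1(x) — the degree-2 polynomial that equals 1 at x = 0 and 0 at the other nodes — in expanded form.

L_1(x) = -(1/16)x^2 + 1

L_1(x) = (x + 4)(x - 4) / [(4)·(-4)]
       = (x^2 - 16) / (-16)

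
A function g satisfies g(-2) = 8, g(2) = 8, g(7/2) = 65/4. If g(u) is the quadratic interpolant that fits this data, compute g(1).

L_0(1) = (-1)·(-5/2)/[(-4)·(-11/2)] = 5/44
L_1(1) = (3)·(-5/2)/[(4)·(-3/2)] = 5/4
L_2(1) = (3)·(-1)/[(11/2)·(3/2)] = -4/11
Sum: 8·(5/44) + 8·(5/4) + 65/4·(-4/11) = 5

5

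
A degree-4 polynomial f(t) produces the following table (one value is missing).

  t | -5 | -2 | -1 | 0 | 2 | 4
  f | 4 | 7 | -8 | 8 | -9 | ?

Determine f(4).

-4652/7

The 5 known values determine f uniquely (degree ≤ 4).
L_0(4) = (6)·(5)·(4)·(2)/[(-3)·(-4)·(-5)·(-7)] = 4/7
L_1(4) = (9)·(5)·(4)·(2)/[(3)·(-1)·(-2)·(-4)] = -15
L_2(4) = (9)·(6)·(4)·(2)/[(4)·(1)·(-1)·(-3)] = 36
L_3(4) = (9)·(6)·(5)·(2)/[(5)·(2)·(1)·(-2)] = -27
L_4(4) = (9)·(6)·(5)·(4)/[(7)·(4)·(3)·(2)] = 45/7
Sum: 4·(4/7) + 7·(-15) + (-8)·(36) + 8·(-27) + (-9)·(45/7) = -4652/7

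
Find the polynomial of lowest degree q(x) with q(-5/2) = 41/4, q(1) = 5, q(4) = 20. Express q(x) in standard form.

Build the Lagrange basis polynomials:
L_0(x) = (x - 1)(x - 4) / [91/4] = (4/91)x^2 - (20/91)x + 16/91
L_1(x) = (x + 5/2)(x - 4) / [-21/2] = -(2/21)x^2 + (1/7)x + 20/21
L_2(x) = (x + 5/2)(x - 1) / [39/2] = (2/39)x^2 + (1/13)x - 5/39
q(x) = (41/4)·L_0 + 5·L_1 + 20·L_2
  (41/4)·L_0(x) = (41/91)x^2 - (205/91)x + 164/91
  5·L_1(x) = -(10/21)x^2 + (5/7)x + 100/21
  20·L_2(x) = (40/39)x^2 + (20/13)x - 100/39
Adding term by term: x^2 + 4

q(x) = x^2 + 4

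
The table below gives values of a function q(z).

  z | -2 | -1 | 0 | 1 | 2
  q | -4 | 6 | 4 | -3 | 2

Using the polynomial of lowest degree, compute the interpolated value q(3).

Using Newton's divided-difference form:
q[-2,-1] = (6 - (-4)) / (-1 - (-2)) = 10
q[-1,0] = (4 - 6) / (0 - (-1)) = -2
q[0,1] = (-3 - 4) / (1 - 0) = -7
q[1,2] = (2 - (-3)) / (2 - 1) = 5
q[-2,-1,0] = (-2 - 10) / (0 - (-2)) = -6
q[-1,0,1] = (-7 - (-2)) / (1 - (-1)) = -5/2
q[0,1,2] = (5 - (-7)) / (2 - 0) = 6
q[-2,-1,0,1] = (-5/2 - (-6)) / (1 - (-2)) = 7/6
q[-1,0,1,2] = (6 - (-5/2)) / (2 - (-1)) = 17/6
q[-2,-1,0,1,2] = (17/6 - 7/6) / (2 - (-2)) = 5/12
q(3) = -4 + 10·(5) + (-6)·(5)·(4) + (7/6)·(5)·(4)·(3) + (5/12)·(5)·(4)·(3)·(2) = 46

46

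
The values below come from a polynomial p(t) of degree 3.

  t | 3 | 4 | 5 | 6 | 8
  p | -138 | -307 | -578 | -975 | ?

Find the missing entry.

The 4 known values determine p uniquely (degree ≤ 3).
L_0(8) = (4)·(3)·(2)/[(-1)·(-2)·(-3)] = -4
L_1(8) = (5)·(3)·(2)/[(1)·(-1)·(-2)] = 15
L_2(8) = (5)·(4)·(2)/[(2)·(1)·(-1)] = -20
L_3(8) = (5)·(4)·(3)/[(3)·(2)·(1)] = 10
Sum: (-138)·(-4) + (-307)·(15) + (-578)·(-20) + (-975)·(10) = -2243

-2243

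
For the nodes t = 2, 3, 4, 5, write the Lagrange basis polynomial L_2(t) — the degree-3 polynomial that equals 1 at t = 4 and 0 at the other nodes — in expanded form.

L_2(t) = -(1/2)t^3 + 5t^2 - (31/2)t + 15

L_2(t) = (t - 2)(t - 3)(t - 5) / [(2)·(1)·(-1)]
       = (t^3 - 10t^2 + 31t - 30) / (-2)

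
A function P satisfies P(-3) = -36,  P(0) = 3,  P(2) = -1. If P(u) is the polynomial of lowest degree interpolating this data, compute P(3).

Evaluate each Lagrange basis at u = 3:
L_0(3) = (3)·(1)/[(-3)·(-5)] = 1/5
L_1(3) = (6)·(1)/[(3)·(-2)] = -1
L_2(3) = (6)·(3)/[(5)·(2)] = 9/5
Sum: (-36)·(1/5) + 3·(-1) + (-1)·(9/5) = -12

-12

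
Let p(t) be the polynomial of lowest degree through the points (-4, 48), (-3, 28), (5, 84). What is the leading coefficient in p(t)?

3

L_0(t) = (t + 3)(t - 5) / [9] = (1/9)t^2 - (2/9)t - 5/3
L_1(t) = (t + 4)(t - 5) / [-8] = -(1/8)t^2 + (1/8)t + 5/2
L_2(t) = (t + 4)(t + 3) / [72] = (1/72)t^2 + (7/72)t + 1/6
p(t) = 48·L_0 + 28·L_1 + 84·L_2
Only the coefficient of t^2 is needed; take it from each L_i and combine:
48·(1/9) + 28·(-1/8) + 84·(1/72) = 3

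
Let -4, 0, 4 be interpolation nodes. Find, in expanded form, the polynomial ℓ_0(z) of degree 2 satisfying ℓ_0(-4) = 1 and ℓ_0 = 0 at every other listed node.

ℓ_0(z) = (1/32)z^2 - (1/8)z

ℓ_0(z) = z(z - 4) / [(-4)·(-8)]
       = (z^2 - 4z) / (32)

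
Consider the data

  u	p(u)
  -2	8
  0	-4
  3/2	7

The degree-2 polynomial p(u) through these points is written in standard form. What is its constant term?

L_0(u) = u(u - 3/2) / [7] = (1/7)u^2 - (3/14)u
L_1(u) = (u + 2)(u - 3/2) / [-3] = -(1/3)u^2 - (1/6)u + 1
L_2(u) = (u + 2)u / [21/4] = (4/21)u^2 + (8/21)u
p(u) = 8·L_0 + (-4)·L_1 + 7·L_2
Only the constant term is needed; take it from each L_i and combine:
8·(0) + (-4)·(1) + 7·(0) = -4

-4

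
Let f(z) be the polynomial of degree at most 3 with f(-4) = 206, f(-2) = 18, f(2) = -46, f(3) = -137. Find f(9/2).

Evaluate each Lagrange basis at z = 9/2:
L_0(9/2) = (13/2)·(5/2)·(3/2)/[(-2)·(-6)·(-7)] = -65/224
L_1(9/2) = (17/2)·(5/2)·(3/2)/[(2)·(-4)·(-5)] = 51/64
L_2(9/2) = (17/2)·(13/2)·(3/2)/[(6)·(4)·(-1)] = -221/64
L_3(9/2) = (17/2)·(13/2)·(5/2)/[(7)·(5)·(1)] = 221/56
Sum: 206·(-65/224) + 18·(51/64) + (-46)·(-221/64) + (-137)·(221/56) = -1709/4

-1709/4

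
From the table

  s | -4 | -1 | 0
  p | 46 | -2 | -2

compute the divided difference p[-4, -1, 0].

p[-4,-1] = (-2 - 46) / (-1 - (-4)) = -16
p[-1,0] = (-2 - (-2)) / (0 - (-1)) = 0
p[-4,-1,0] = (0 - (-16)) / (0 - (-4)) = 4

4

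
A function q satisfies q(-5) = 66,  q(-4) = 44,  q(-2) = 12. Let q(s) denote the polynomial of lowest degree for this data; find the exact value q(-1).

2

Using Newton's divided-difference form:
q[-5,-4] = (44 - 66) / (-4 - (-5)) = -22
q[-4,-2] = (12 - 44) / (-2 - (-4)) = -16
q[-5,-4,-2] = (-16 - (-22)) / (-2 - (-5)) = 2
q(-1) = 66 + (-22)·(4) + 2·(4)·(3) = 2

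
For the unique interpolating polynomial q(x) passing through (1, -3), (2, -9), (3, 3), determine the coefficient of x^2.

9

Build the Lagrange basis polynomials:
L_0(x) = (x - 2)(x - 3) / [2] = (1/2)x^2 - (5/2)x + 3
L_1(x) = (x - 1)(x - 3) / [-1] = -x^2 + 4x - 3
L_2(x) = (x - 1)(x - 2) / [2] = (1/2)x^2 - (3/2)x + 1
q(x) = (-3)·L_0 + (-9)·L_1 + 3·L_2
Only the coefficient of x^2 is needed; take it from each L_i and combine:
(-3)·(1/2) + (-9)·(-1) + 3·(1/2) = 9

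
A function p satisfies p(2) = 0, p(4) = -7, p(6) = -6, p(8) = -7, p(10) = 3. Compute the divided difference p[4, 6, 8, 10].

p[4,6] = (-6 - (-7)) / (6 - 4) = 1/2
p[6,8] = (-7 - (-6)) / (8 - 6) = -1/2
p[8,10] = (3 - (-7)) / (10 - 8) = 5
p[4,6,8] = (-1/2 - 1/2) / (8 - 4) = -1/4
p[6,8,10] = (5 - (-1/2)) / (10 - 6) = 11/8
p[4,6,8,10] = (11/8 - (-1/4)) / (10 - 4) = 13/48

13/48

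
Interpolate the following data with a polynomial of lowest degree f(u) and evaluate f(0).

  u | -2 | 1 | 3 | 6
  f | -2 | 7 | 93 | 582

L_0(0) = (-1)·(-3)·(-6)/[(-3)·(-5)·(-8)] = 3/20
L_1(0) = (2)·(-3)·(-6)/[(3)·(-2)·(-5)] = 6/5
L_2(0) = (2)·(-1)·(-6)/[(5)·(2)·(-3)] = -2/5
L_3(0) = (2)·(-1)·(-3)/[(8)·(5)·(3)] = 1/20
Sum: (-2)·(3/20) + 7·(6/5) + 93·(-2/5) + 582·(1/20) = 0

0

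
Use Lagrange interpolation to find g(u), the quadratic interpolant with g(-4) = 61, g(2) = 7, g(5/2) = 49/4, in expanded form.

Build the Lagrange basis polynomials:
L_0(u) = (u - 2)(u - 5/2) / [39] = (1/39)u^2 - (3/26)u + 5/39
L_1(u) = (u + 4)(u - 5/2) / [-3] = -(1/3)u^2 - (1/2)u + 10/3
L_2(u) = (u + 4)(u - 2) / [13/4] = (4/13)u^2 + (8/13)u - 32/13
g(u) = 61·L_0 + 7·L_1 + (49/4)·L_2
  61·L_0(u) = (61/39)u^2 - (183/26)u + 305/39
  7·L_1(u) = -(7/3)u^2 - (7/2)u + 70/3
  (49/4)·L_2(u) = (49/13)u^2 + (98/13)u - 392/13
Adding term by term: 3u^2 - 3u + 1

g(u) = 3u^2 - 3u + 1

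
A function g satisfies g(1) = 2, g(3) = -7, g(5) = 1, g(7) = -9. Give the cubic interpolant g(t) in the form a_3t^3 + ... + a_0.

g(t) = -(35/48)t^3 + (139/16)t^2 - (1429/48)t + 381/16

Build the Lagrange basis polynomials:
L_0(t) = (t - 3)(t - 5)(t - 7) / [-48] = -(1/48)t^3 + (5/16)t^2 - (71/48)t + 35/16
L_1(t) = (t - 1)(t - 5)(t - 7) / [16] = (1/16)t^3 - (13/16)t^2 + (47/16)t - 35/16
L_2(t) = (t - 1)(t - 3)(t - 7) / [-16] = -(1/16)t^3 + (11/16)t^2 - (31/16)t + 21/16
L_3(t) = (t - 1)(t - 3)(t - 5) / [48] = (1/48)t^3 - (3/16)t^2 + (23/48)t - 5/16
g(t) = 2·L_0 + (-7)·L_1 + 1·L_2 + (-9)·L_3
  2·L_0(t) = -(1/24)t^3 + (5/8)t^2 - (71/24)t + 35/8
  (-7)·L_1(t) = -(7/16)t^3 + (91/16)t^2 - (329/16)t + 245/16
  1·L_2(t) = -(1/16)t^3 + (11/16)t^2 - (31/16)t + 21/16
  (-9)·L_3(t) = -(3/16)t^3 + (27/16)t^2 - (69/16)t + 45/16
Adding term by term: -(35/48)t^3 + (139/16)t^2 - (1429/48)t + 381/16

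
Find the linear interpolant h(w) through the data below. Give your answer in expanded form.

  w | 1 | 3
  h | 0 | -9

Build the Lagrange basis polynomials:
L_0(w) = (w - 3) / [-2] = -(1/2)w + 3/2
L_1(w) = (w - 1) / [2] = (1/2)w - 1/2
h(w) = 0·L_0 + (-9)·L_1
  0·L_0(w) = 0
  (-9)·L_1(w) = -(9/2)w + 9/2
Adding term by term: -(9/2)w + 9/2

h(w) = -(9/2)w + 9/2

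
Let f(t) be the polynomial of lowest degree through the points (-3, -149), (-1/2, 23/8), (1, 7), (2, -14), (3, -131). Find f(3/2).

L_0(3/2) = (2)·(1/2)·(-1/2)·(-3/2)/[(-5/2)·(-4)·(-5)·(-6)] = 1/400
L_1(3/2) = (9/2)·(1/2)·(-1/2)·(-3/2)/[(5/2)·(-3/2)·(-5/2)·(-7/2)] = -9/175
L_2(3/2) = (9/2)·(2)·(-1/2)·(-3/2)/[(4)·(3/2)·(-1)·(-2)] = 9/16
L_3(3/2) = (9/2)·(2)·(1/2)·(-3/2)/[(5)·(5/2)·(1)·(-1)] = 27/50
L_4(3/2) = (9/2)·(2)·(1/2)·(-1/2)/[(6)·(7/2)·(2)·(1)] = -3/56
Sum: (-149)·(1/400) + 23/8·(-9/175) + 7·(9/16) + (-14)·(27/50) + (-131)·(-3/56) = 23/8

23/8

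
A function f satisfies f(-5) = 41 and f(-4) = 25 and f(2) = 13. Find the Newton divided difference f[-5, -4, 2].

f[-5,-4] = (25 - 41) / (-4 - (-5)) = -16
f[-4,2] = (13 - 25) / (2 - (-4)) = -2
f[-5,-4,2] = (-2 - (-16)) / (2 - (-5)) = 2

2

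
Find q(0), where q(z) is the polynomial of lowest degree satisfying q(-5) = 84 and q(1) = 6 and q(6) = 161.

Evaluate each Lagrange basis at z = 0:
L_0(0) = (-1)·(-6)/[(-6)·(-11)] = 1/11
L_1(0) = (5)·(-6)/[(6)·(-5)] = 1
L_2(0) = (5)·(-1)/[(11)·(5)] = -1/11
Sum: 84·(1/11) + 6·(1) + 161·(-1/11) = -1

-1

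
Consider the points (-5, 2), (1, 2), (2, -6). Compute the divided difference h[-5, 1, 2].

-8/7

h[-5,1] = (2 - 2) / (1 - (-5)) = 0
h[1,2] = (-6 - 2) / (2 - 1) = -8
h[-5,1,2] = (-8 - 0) / (2 - (-5)) = -8/7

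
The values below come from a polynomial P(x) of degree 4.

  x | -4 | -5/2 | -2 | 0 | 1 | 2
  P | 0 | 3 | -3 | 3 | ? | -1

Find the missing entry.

2245/144

The 5 known values determine P uniquely (degree ≤ 4).
Evaluate each Lagrange basis at x = 1:
L_0(1) = (7/2)·(3)·(1)·(-1)/[(-3/2)·(-2)·(-4)·(-6)] = -7/48
L_1(1) = (5)·(3)·(1)·(-1)/[(3/2)·(-1/2)·(-5/2)·(-9/2)] = 16/9
L_2(1) = (5)·(7/2)·(1)·(-1)/[(2)·(1/2)·(-2)·(-4)] = -35/16
L_3(1) = (5)·(7/2)·(3)·(-1)/[(4)·(5/2)·(2)·(-2)] = 21/16
L_4(1) = (5)·(7/2)·(3)·(1)/[(6)·(9/2)·(4)·(2)] = 35/144
Sum: 0 + 3·(16/9) + (-3)·(-35/16) + 3·(21/16) + (-1)·(35/144) = 2245/144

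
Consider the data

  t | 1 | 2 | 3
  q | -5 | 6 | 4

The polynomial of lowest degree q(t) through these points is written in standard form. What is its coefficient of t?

61/2

Build the Lagrange basis polynomials:
L_0(t) = (t - 2)(t - 3) / [2] = (1/2)t^2 - (5/2)t + 3
L_1(t) = (t - 1)(t - 3) / [-1] = -t^2 + 4t - 3
L_2(t) = (t - 1)(t - 2) / [2] = (1/2)t^2 - (3/2)t + 1
q(t) = (-5)·L_0 + 6·L_1 + 4·L_2
Only the coefficient of t is needed; take it from each L_i and combine:
(-5)·(-5/2) + 6·(4) + 4·(-3/2) = 61/2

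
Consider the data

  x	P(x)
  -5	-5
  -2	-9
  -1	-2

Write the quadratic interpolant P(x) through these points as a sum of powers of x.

Build the Lagrange basis polynomials:
L_0(x) = (x + 2)(x + 1) / [12] = (1/12)x^2 + (1/4)x + 1/6
L_1(x) = (x + 5)(x + 1) / [-3] = -(1/3)x^2 - 2x - 5/3
L_2(x) = (x + 5)(x + 2) / [4] = (1/4)x^2 + (7/4)x + 5/2
P(x) = (-5)·L_0 + (-9)·L_1 + (-2)·L_2
  (-5)·L_0(x) = -(5/12)x^2 - (5/4)x - 5/6
  (-9)·L_1(x) = 3x^2 + 18x + 15
  (-2)·L_2(x) = -(1/2)x^2 - (7/2)x - 5
Adding term by term: (25/12)x^2 + (53/4)x + 55/6

P(x) = (25/12)x^2 + (53/4)x + 55/6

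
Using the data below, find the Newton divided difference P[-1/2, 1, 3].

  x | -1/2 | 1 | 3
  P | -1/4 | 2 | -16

-3

P[-1/2,1] = (2 - (-1/4)) / (1 - (-1/2)) = 3/2
P[1,3] = (-16 - 2) / (3 - 1) = -9
P[-1/2,1,3] = (-9 - 3/2) / (3 - (-1/2)) = -3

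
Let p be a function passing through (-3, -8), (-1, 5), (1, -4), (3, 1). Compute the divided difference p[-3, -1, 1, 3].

p[-3,-1] = (5 - (-8)) / (-1 - (-3)) = 13/2
p[-1,1] = (-4 - 5) / (1 - (-1)) = -9/2
p[1,3] = (1 - (-4)) / (3 - 1) = 5/2
p[-3,-1,1] = (-9/2 - 13/2) / (1 - (-3)) = -11/4
p[-1,1,3] = (5/2 - (-9/2)) / (3 - (-1)) = 7/4
p[-3,-1,1,3] = (7/4 - (-11/4)) / (3 - (-3)) = 3/4

3/4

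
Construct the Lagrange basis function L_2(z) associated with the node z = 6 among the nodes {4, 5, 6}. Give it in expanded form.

L_2(z) = (1/2)z^2 - (9/2)z + 10

L_2(z) = (z - 4)(z - 5) / [(2)·(1)]
       = (z^2 - 9z + 20) / (2)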